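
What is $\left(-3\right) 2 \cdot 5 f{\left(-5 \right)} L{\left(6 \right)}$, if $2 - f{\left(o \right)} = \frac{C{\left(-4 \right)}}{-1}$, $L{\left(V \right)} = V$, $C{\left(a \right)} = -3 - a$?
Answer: $-540$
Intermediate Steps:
$f{\left(o \right)} = 3$ ($f{\left(o \right)} = 2 - \frac{-3 - -4}{-1} = 2 - \left(-3 + 4\right) \left(-1\right) = 2 - 1 \left(-1\right) = 2 - -1 = 2 + 1 = 3$)
$\left(-3\right) 2 \cdot 5 f{\left(-5 \right)} L{\left(6 \right)} = \left(-3\right) 2 \cdot 5 \cdot 3 \cdot 6 = \left(-6\right) 5 \cdot 3 \cdot 6 = \left(-30\right) 3 \cdot 6 = \left(-90\right) 6 = -540$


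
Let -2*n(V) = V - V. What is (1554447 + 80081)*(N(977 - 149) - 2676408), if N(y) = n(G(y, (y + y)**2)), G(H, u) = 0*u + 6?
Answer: -4374663815424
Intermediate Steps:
G(H, u) = 6 (G(H, u) = 0 + 6 = 6)
n(V) = 0 (n(V) = -(V - V)/2 = -1/2*0 = 0)
N(y) = 0
(1554447 + 80081)*(N(977 - 149) - 2676408) = (1554447 + 80081)*(0 - 2676408) = 1634528*(-2676408) = -4374663815424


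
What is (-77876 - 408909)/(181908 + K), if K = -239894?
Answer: 486785/57986 ≈ 8.3949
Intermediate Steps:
(-77876 - 408909)/(181908 + K) = (-77876 - 408909)/(181908 - 239894) = -486785/(-57986) = -486785*(-1/57986) = 486785/57986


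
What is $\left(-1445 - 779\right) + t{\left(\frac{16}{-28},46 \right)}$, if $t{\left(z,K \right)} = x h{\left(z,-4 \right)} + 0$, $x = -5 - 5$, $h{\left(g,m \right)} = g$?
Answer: $- \frac{15528}{7} \approx -2218.3$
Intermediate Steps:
$x = -10$ ($x = -5 - 5 = -10$)
$t{\left(z,K \right)} = - 10 z$ ($t{\left(z,K \right)} = - 10 z + 0 = - 10 z$)
$\left(-1445 - 779\right) + t{\left(\frac{16}{-28},46 \right)} = \left(-1445 - 779\right) - 10 \frac{16}{-28} = -2224 - 10 \cdot 16 \left(- \frac{1}{28}\right) = -2224 - - \frac{40}{7} = -2224 + \frac{40}{7} = - \frac{15528}{7}$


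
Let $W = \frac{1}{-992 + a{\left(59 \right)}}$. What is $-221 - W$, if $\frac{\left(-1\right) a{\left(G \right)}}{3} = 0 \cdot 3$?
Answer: $- \frac{219231}{992} \approx -221.0$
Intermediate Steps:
$a{\left(G \right)} = 0$ ($a{\left(G \right)} = - 3 \cdot 0 \cdot 3 = \left(-3\right) 0 = 0$)
$W = - \frac{1}{992}$ ($W = \frac{1}{-992 + 0} = \frac{1}{-992} = - \frac{1}{992} \approx -0.0010081$)
$-221 - W = -221 - - \frac{1}{992} = -221 + \frac{1}{992} = - \frac{219231}{992}$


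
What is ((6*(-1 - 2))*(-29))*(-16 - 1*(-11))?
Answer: -2610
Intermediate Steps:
((6*(-1 - 2))*(-29))*(-16 - 1*(-11)) = ((6*(-3))*(-29))*(-16 + 11) = -18*(-29)*(-5) = 522*(-5) = -2610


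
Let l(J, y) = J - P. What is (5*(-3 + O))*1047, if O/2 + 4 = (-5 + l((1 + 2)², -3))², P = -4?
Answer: 612495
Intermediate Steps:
l(J, y) = 4 + J (l(J, y) = J - 1*(-4) = J + 4 = 4 + J)
O = 120 (O = -8 + 2*(-5 + (4 + (1 + 2)²))² = -8 + 2*(-5 + (4 + 3²))² = -8 + 2*(-5 + (4 + 9))² = -8 + 2*(-5 + 13)² = -8 + 2*8² = -8 + 2*64 = -8 + 128 = 120)
(5*(-3 + O))*1047 = (5*(-3 + 120))*1047 = (5*117)*1047 = 585*1047 = 612495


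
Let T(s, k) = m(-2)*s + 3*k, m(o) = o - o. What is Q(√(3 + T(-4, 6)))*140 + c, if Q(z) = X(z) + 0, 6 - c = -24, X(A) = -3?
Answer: -390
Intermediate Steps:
m(o) = 0
T(s, k) = 3*k (T(s, k) = 0*s + 3*k = 0 + 3*k = 3*k)
c = 30 (c = 6 - 1*(-24) = 6 + 24 = 30)
Q(z) = -3 (Q(z) = -3 + 0 = -3)
Q(√(3 + T(-4, 6)))*140 + c = -3*140 + 30 = -420 + 30 = -390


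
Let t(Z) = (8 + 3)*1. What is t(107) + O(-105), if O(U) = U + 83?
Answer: -11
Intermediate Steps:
O(U) = 83 + U
t(Z) = 11 (t(Z) = 11*1 = 11)
t(107) + O(-105) = 11 + (83 - 105) = 11 - 22 = -11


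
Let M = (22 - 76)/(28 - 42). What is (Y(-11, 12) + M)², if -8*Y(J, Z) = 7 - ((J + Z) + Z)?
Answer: 16641/784 ≈ 21.226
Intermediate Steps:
Y(J, Z) = -7/8 + Z/4 + J/8 (Y(J, Z) = -(7 - ((J + Z) + Z))/8 = -(7 - (J + 2*Z))/8 = -(7 + (-J - 2*Z))/8 = -(7 - J - 2*Z)/8 = -7/8 + Z/4 + J/8)
M = 27/7 (M = -54/(-14) = -54*(-1/14) = 27/7 ≈ 3.8571)
(Y(-11, 12) + M)² = ((-7/8 + (¼)*12 + (⅛)*(-11)) + 27/7)² = ((-7/8 + 3 - 11/8) + 27/7)² = (¾ + 27/7)² = (129/28)² = 16641/784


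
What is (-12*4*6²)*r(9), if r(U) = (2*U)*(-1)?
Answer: 31104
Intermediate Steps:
r(U) = -2*U
(-12*4*6²)*r(9) = (-12*4*6²)*(-2*9) = -48*36*(-18) = -1728*(-18) = 31104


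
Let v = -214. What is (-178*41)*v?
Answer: 1561772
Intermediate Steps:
(-178*41)*v = -178*41*(-214) = -7298*(-214) = 1561772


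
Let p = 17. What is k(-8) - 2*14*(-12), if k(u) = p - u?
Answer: 361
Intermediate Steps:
k(u) = 17 - u
k(-8) - 2*14*(-12) = (17 - 1*(-8)) - 2*14*(-12) = (17 + 8) - 28*(-12) = 25 + 336 = 361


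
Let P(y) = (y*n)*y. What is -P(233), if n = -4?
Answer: 217156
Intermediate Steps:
P(y) = -4*y**2 (P(y) = (y*(-4))*y = (-4*y)*y = -4*y**2)
-P(233) = -(-4)*233**2 = -(-4)*54289 = -1*(-217156) = 217156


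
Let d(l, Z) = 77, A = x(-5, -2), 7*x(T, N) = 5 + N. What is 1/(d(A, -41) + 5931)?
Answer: 1/6008 ≈ 0.00016644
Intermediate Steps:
x(T, N) = 5/7 + N/7 (x(T, N) = (5 + N)/7 = 5/7 + N/7)
A = 3/7 (A = 5/7 + (1/7)*(-2) = 5/7 - 2/7 = 3/7 ≈ 0.42857)
1/(d(A, -41) + 5931) = 1/(77 + 5931) = 1/6008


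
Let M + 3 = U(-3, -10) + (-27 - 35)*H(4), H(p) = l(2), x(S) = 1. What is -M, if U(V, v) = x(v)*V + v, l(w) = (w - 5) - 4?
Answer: -418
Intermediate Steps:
l(w) = -9 + w (l(w) = (-5 + w) - 4 = -9 + w)
H(p) = -7 (H(p) = -9 + 2 = -7)
U(V, v) = V + v (U(V, v) = 1*V + v = V + v)
M = 418 (M = -3 + ((-3 - 10) + (-27 - 35)*(-7)) = -3 + (-13 - 62*(-7)) = -3 + (-13 + 434) = -3 + 421 = 418)
-M = -1*418 = -418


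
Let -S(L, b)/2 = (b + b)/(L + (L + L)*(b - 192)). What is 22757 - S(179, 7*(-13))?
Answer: 2301529559/101135 ≈ 22757.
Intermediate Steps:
S(L, b) = -4*b/(L + 2*L*(-192 + b)) (S(L, b) = -2*(b + b)/(L + (L + L)*(b - 192)) = -2*2*b/(L + (2*L)*(-192 + b)) = -2*2*b/(L + 2*L*(-192 + b)) = -4*b/(L + 2*L*(-192 + b)))
22757 - S(179, 7*(-13)) = 22757 - (-4)*7*(-13)/(179*(-383 + 2*(7*(-13)))) = 22757 - (-4)*(-91)/(179*(-383 + 2*(-91))) = 22757 - (-4)*(-91)/(179*(-383 - 182)) = 22757 - (-4)*(-91)/(179*(-565)) = 22757 - (-4)*(-91)*(-1)/(179*565) = 22757 - 1*(-364/101135) = 22757 + 364/101135 = 2301529559/101135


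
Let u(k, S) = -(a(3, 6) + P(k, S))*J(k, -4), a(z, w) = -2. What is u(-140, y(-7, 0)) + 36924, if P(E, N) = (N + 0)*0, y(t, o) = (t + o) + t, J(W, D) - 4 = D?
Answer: 36924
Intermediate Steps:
J(W, D) = 4 + D
y(t, o) = o + 2*t (y(t, o) = (o + t) + t = o + 2*t)
P(E, N) = 0 (P(E, N) = N*0 = 0)
u(k, S) = 0 (u(k, S) = -(-2 + 0)*(4 - 4) = -(-2)*0 = -1*0 = 0)
u(-140, y(-7, 0)) + 36924 = 0 + 36924 = 36924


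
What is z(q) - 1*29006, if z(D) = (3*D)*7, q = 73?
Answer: -27473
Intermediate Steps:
z(D) = 21*D
z(q) - 1*29006 = 21*73 - 1*29006 = 1533 - 29006 = -27473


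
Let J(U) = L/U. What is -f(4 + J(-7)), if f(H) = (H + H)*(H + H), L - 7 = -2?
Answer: -2116/49 ≈ -43.184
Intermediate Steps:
L = 5 (L = 7 - 2 = 5)
J(U) = 5/U
f(H) = 4*H² (f(H) = (2*H)*(2*H) = 4*H²)
-f(4 + J(-7)) = -4*(4 + 5/(-7))² = -4*(4 + 5*(-⅐))² = -4*(4 - 5/7)² = -4*(23/7)² = -4*529/49 = -1*2116/49 = -2116/49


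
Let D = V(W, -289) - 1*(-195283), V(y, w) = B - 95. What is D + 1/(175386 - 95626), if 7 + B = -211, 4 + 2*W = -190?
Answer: 15550807201/79760 ≈ 1.9497e+5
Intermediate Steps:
W = -97 (W = -2 + (½)*(-190) = -2 - 95 = -97)
B = -218 (B = -7 - 211 = -218)
V(y, w) = -313 (V(y, w) = -218 - 95 = -313)
D = 194970 (D = -313 - 1*(-195283) = -313 + 195283 = 194970)
D + 1/(175386 - 95626) = 194970 + 1/(175386 - 95626) = 194970 + 1/79760 = 15550807201/79760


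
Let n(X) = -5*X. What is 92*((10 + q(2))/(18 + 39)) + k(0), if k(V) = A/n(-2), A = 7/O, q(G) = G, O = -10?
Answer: 36667/1900 ≈ 19.298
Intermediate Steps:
A = -7/10 (A = 7/(-10) = 7*(-⅒) = -7/10 ≈ -0.70000)
k(V) = -7/100 (k(V) = -7/(10*((-5*(-2)))) = -7/10/10 = -7/10*⅒ = -7/100)
92*((10 + q(2))/(18 + 39)) + k(0) = 92*((10 + 2)/(18 + 39)) - 7/100 = 92*(12/57) - 7/100 = 92*(12*(1/57)) - 7/100 = 92*(4/19) - 7/100 = 368/19 - 7/100 = 36667/1900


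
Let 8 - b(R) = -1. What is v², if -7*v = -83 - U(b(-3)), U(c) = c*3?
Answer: 12100/49 ≈ 246.94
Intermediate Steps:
b(R) = 9 (b(R) = 8 - 1*(-1) = 8 + 1 = 9)
U(c) = 3*c
v = 110/7 (v = -(-83 - 3*9)/7 = -(-83 - 1*27)/7 = -(-83 - 27)/7 = -⅐*(-110) = 110/7 ≈ 15.714)
v² = (110/7)² = 12100/49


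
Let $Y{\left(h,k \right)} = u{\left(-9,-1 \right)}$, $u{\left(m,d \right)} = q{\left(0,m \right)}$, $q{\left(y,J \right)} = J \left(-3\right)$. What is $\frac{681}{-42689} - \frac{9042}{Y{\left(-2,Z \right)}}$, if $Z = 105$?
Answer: $- \frac{128670775}{384201} \approx -334.9$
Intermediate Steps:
$q{\left(y,J \right)} = - 3 J$
$u{\left(m,d \right)} = - 3 m$
$Y{\left(h,k \right)} = 27$ ($Y{\left(h,k \right)} = \left(-3\right) \left(-9\right) = 27$)
$\frac{681}{-42689} - \frac{9042}{Y{\left(-2,Z \right)}} = \frac{681}{-42689} - \frac{9042}{27} = 681 \left(- \frac{1}{42689}\right) - \frac{3014}{9} = - \frac{681}{42689} - \frac{3014}{9} = - \frac{128670775}{384201}$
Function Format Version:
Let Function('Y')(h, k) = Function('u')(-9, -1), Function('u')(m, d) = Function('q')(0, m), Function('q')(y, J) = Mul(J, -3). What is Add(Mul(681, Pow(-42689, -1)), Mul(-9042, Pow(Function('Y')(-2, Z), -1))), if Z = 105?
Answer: Rational(-128670775, 384201) ≈ -334.90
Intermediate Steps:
Function('q')(y, J) = Mul(-3, J)
Function('u')(m, d) = Mul(-3, m)
Function('Y')(h, k) = 27 (Function('Y')(h, k) = Mul(-3, -9) = 27)
Add(Mul(681, Pow(-42689, -1)), Mul(-9042, Pow(Function('Y')(-2, Z), -1))) = Add(Mul(681, Pow(-42689, -1)), Mul(-9042, Pow(27, -1))) = Add(Mul(681, Rational(-1, 42689)), Mul(-9042, Rational(1, 27))) = Add(Rational(-681, 42689), Rational(-3014, 9)) = Rational(-128670775, 384201)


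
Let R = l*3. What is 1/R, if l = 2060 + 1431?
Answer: 1/10473 ≈ 9.5484e-5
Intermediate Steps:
l = 3491
R = 10473 (R = 3491*3 = 10473)
1/R = 1/10473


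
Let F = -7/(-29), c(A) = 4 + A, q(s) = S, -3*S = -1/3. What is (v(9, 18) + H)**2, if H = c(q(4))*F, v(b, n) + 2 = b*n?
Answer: 1765596361/68121 ≈ 25919.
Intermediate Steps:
S = 1/9 (S = -(-1)/(3*3) = -1/3*(-1/3) = 1/9 ≈ 0.11111)
q(s) = 1/9
v(b, n) = -2 + b*n
F = 7/29 (F = -7*(-1/29) = 7/29 ≈ 0.24138)
H = 259/261 (H = (4 + 1/9)*(7/29) = (37/9)*(7/29) = 259/261 ≈ 0.99234)
(v(9, 18) + H)**2 = ((-2 + 9*18) + 259/261)**2 = ((-2 + 162) + 259/261)**2 = (160 + 259/261)**2 = (42019/261)**2 = 1765596361/68121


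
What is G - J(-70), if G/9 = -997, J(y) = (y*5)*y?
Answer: -33473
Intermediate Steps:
J(y) = 5*y² (J(y) = (5*y)*y = 5*y²)
G = -8973 (G = 9*(-997) = -8973)
G - J(-70) = -8973 - 5*(-70)² = -8973 - 5*4900 = -8973 - 1*24500 = -8973 - 24500 = -33473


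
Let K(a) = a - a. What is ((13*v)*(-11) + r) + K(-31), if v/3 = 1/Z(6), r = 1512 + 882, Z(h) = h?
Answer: 4645/2 ≈ 2322.5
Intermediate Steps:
r = 2394
K(a) = 0
v = ½ (v = 3/6 = 3*(⅙) = ½ ≈ 0.50000)
((13*v)*(-11) + r) + K(-31) = ((13*(½))*(-11) + 2394) + 0 = ((13/2)*(-11) + 2394) + 0 = (-143/2 + 2394) + 0 = 4645/2 + 0 = 4645/2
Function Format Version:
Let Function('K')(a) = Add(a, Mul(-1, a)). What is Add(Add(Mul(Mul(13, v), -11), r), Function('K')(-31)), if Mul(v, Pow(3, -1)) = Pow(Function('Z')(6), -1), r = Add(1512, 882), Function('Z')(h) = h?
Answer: Rational(4645, 2) ≈ 2322.5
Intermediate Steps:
r = 2394
Function('K')(a) = 0
v = Rational(1, 2) (v = Mul(3, Pow(6, -1)) = Mul(3, Rational(1, 6)) = Rational(1, 2) ≈ 0.50000)
Add(Add(Mul(Mul(13, v), -11), r), Function('K')(-31)) = Add(Add(Mul(Mul(13, Rational(1, 2)), -11), 2394), 0) = Add(Add(Mul(Rational(13, 2), -11), 2394), 0) = Add(Add(Rational(-143, 2), 2394), 0) = Add(Rational(4645, 2), 0) = Rational(4645, 2)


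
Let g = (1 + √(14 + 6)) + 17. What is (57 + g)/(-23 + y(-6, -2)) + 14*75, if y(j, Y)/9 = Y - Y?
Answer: 24075/23 - 2*√5/23 ≈ 1046.5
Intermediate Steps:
y(j, Y) = 0 (y(j, Y) = 9*(Y - Y) = 9*0 = 0)
g = 18 + 2*√5 (g = (1 + √20) + 17 = (1 + 2*√5) + 17 = 18 + 2*√5 ≈ 22.472)
(57 + g)/(-23 + y(-6, -2)) + 14*75 = (57 + (18 + 2*√5))/(-23 + 0) + 14*75 = (75 + 2*√5)/(-23) + 1050 = (75 + 2*√5)*(-1/23) + 1050 = (-75/23 - 2*√5/23) + 1050 = 24075/23 - 2*√5/23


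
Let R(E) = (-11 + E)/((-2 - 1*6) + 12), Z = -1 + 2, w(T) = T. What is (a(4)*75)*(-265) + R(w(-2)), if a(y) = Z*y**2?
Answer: -1272013/4 ≈ -3.1800e+5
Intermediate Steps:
Z = 1
a(y) = y**2 (a(y) = 1*y**2 = y**2)
R(E) = -11/4 + E/4 (R(E) = (-11 + E)/((-2 - 6) + 12) = (-11 + E)/(-8 + 12) = (-11 + E)/4 = (-11 + E)*(1/4) = -11/4 + E/4)
(a(4)*75)*(-265) + R(w(-2)) = (4**2*75)*(-265) + (-11/4 + (1/4)*(-2)) = (16*75)*(-265) + (-11/4 - 1/2) = 1200*(-265) - 13/4 = -318000 - 13/4 = -1272013/4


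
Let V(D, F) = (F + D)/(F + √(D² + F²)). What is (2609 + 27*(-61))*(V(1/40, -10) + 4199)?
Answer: -149495762 - 383838*√160001 ≈ -3.0303e+8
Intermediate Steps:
V(D, F) = (D + F)/(F + √(D² + F²))
(2609 + 27*(-61))*(V(1/40, -10) + 4199) = (2609 + 27*(-61))*((1/40 - 10)/(-10 + √((1/40)² + (-10)²)) + 4199) = (2609 - 1647)*((1/40 - 10)/(-10 + √((1/40)² + 100)) + 4199) = 962*(-399/40/(-10 + √(1/1600 + 100)) + 4199) = 962*(-399/40/(-10 + √(160001/1600)) + 4199) = 962*(-399/40/(-10 + √160001/40) + 4199) = 962*(-399/(40*(-10 + √160001/40)) + 4199) = 962*(4199 - 399/(40*(-10 + √160001/40))) = 4039438 - 191919/(20*(-10 + √160001/40))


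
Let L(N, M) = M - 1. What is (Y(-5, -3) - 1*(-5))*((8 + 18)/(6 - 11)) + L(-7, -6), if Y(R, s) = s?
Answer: -87/5 ≈ -17.400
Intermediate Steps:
L(N, M) = -1 + M
(Y(-5, -3) - 1*(-5))*((8 + 18)/(6 - 11)) + L(-7, -6) = (-3 - 1*(-5))*((8 + 18)/(6 - 11)) + (-1 - 6) = (-3 + 5)*(26/(-5)) - 7 = 2*(26*(-⅕)) - 7 = 2*(-26/5) - 7 = -52/5 - 7 = -87/5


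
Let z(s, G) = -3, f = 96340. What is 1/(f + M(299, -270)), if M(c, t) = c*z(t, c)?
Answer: 1/95443 ≈ 1.0477e-5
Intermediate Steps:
M(c, t) = -3*c (M(c, t) = c*(-3) = -3*c)
1/(f + M(299, -270)) = 1/(96340 - 3*299) = 1/(96340 - 897) = 1/95443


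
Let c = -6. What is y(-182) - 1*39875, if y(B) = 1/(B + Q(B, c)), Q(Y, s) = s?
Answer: -7496501/188 ≈ -39875.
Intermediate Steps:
y(B) = 1/(-6 + B) (y(B) = 1/(B - 6) = 1/(-6 + B))
y(-182) - 1*39875 = 1/(-6 - 182) - 1*39875 = 1/(-188) - 39875 = -1/188 - 39875 = -7496501/188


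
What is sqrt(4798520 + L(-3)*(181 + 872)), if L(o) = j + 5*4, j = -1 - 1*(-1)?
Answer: 2*sqrt(1204895) ≈ 2195.4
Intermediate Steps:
j = 0 (j = -1 + 1 = 0)
L(o) = 20 (L(o) = 0 + 5*4 = 0 + 20 = 20)
sqrt(4798520 + L(-3)*(181 + 872)) = sqrt(4798520 + 20*(181 + 872)) = sqrt(4798520 + 20*1053) = sqrt(4798520 + 21060) = sqrt(4819580) = 2*sqrt(1204895)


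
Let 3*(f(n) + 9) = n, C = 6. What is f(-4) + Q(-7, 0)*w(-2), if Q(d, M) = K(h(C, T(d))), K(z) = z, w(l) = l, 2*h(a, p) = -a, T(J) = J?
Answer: -13/3 ≈ -4.3333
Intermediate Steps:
f(n) = -9 + n/3
h(a, p) = -a/2 (h(a, p) = (-a)/2 = -a/2)
Q(d, M) = -3 (Q(d, M) = -½*6 = -3)
f(-4) + Q(-7, 0)*w(-2) = (-9 + (⅓)*(-4)) - 3*(-2) = (-9 - 4/3) + 6 = -31/3 + 6 = -13/3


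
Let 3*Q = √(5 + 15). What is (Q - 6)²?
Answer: 344/9 - 8*√5 ≈ 20.334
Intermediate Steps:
Q = 2*√5/3 (Q = √(5 + 15)/3 = √20/3 = (2*√5)/3 = 2*√5/3 ≈ 1.4907)
(Q - 6)² = (2*√5/3 - 6)² = (-6 + 2*√5/3)²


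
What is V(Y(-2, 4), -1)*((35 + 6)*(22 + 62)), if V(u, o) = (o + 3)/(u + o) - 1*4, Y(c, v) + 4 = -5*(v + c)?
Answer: -71176/5 ≈ -14235.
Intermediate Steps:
Y(c, v) = -4 - 5*c - 5*v (Y(c, v) = -4 - 5*(v + c) = -4 - 5*(c + v) = -4 + (-5*c - 5*v) = -4 - 5*c - 5*v)
V(u, o) = -4 + (3 + o)/(o + u) (V(u, o) = (3 + o)/(o + u) - 4 = -4 + (3 + o)/(o + u))
V(Y(-2, 4), -1)*((35 + 6)*(22 + 62)) = ((3 - 4*(-4 - 5*(-2) - 5*4) - 3*(-1))/(-1 + (-4 - 5*(-2) - 5*4)))*((35 + 6)*(22 + 62)) = ((3 - 4*(-4 + 10 - 20) + 3)/(-1 + (-4 + 10 - 20)))*(41*84) = ((3 - 4*(-14) + 3)/(-1 - 14))*3444 = ((3 + 56 + 3)/(-15))*3444 = -1/15*62*3444 = -62/15*3444 = -71176/5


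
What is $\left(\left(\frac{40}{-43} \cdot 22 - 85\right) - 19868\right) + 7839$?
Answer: $- \frac{521782}{43} \approx -12134.0$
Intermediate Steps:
$\left(\left(\frac{40}{-43} \cdot 22 - 85\right) - 19868\right) + 7839 = \left(\left(40 \left(- \frac{1}{43}\right) 22 - 85\right) - 19868\right) + 7839 = \left(\left(\left(- \frac{40}{43}\right) 22 - 85\right) - 19868\right) + 7839 = \left(\left(- \frac{880}{43} - 85\right) - 19868\right) + 7839 = \left(- \frac{4535}{43} - 19868\right) + 7839 = - \frac{858859}{43} + 7839 = - \frac{521782}{43}$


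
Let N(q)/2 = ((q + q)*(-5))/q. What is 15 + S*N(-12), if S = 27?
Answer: -525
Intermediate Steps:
N(q) = -20 (N(q) = 2*(((q + q)*(-5))/q) = 2*(((2*q)*(-5))/q) = 2*((-10*q)/q) = 2*(-10) = -20)
15 + S*N(-12) = 15 + 27*(-20) = 15 - 540 = -525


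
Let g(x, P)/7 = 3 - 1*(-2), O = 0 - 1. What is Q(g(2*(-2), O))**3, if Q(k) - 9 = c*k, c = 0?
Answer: 729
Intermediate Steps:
O = -1
g(x, P) = 35 (g(x, P) = 7*(3 - 1*(-2)) = 7*(3 + 2) = 7*5 = 35)
Q(k) = 9 (Q(k) = 9 + 0*k = 9 + 0 = 9)
Q(g(2*(-2), O))**3 = 9**3 = 729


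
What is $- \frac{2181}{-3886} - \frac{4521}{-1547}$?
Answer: $\frac{20942613}{6011642} \approx 3.4837$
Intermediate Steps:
$- \frac{2181}{-3886} - \frac{4521}{-1547} = \left(-2181\right) \left(- \frac{1}{3886}\right) - - \frac{4521}{1547} = \frac{2181}{3886} + \frac{4521}{1547} = \frac{20942613}{6011642}$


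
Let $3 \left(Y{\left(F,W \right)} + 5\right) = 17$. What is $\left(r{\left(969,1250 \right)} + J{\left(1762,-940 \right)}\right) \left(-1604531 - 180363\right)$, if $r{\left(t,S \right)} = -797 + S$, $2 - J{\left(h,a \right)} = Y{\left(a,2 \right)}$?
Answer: $- \frac{2432810522}{3} \approx -8.1094 \cdot 10^{8}$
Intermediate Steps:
$Y{\left(F,W \right)} = \frac{2}{3}$ ($Y{\left(F,W \right)} = -5 + \frac{1}{3} \cdot 17 = -5 + \frac{17}{3} = \frac{2}{3}$)
$J{\left(h,a \right)} = \frac{4}{3}$ ($J{\left(h,a \right)} = 2 - \frac{2}{3} = \frac{4}{3}$)
$\left(r{\left(969,1250 \right)} + J{\left(1762,-940 \right)}\right) \left(-1604531 - 180363\right) = \left(\left(-797 + 1250\right) + \frac{4}{3}\right) \left(-1604531 - 180363\right) = \left(453 + \frac{4}{3}\right) \left(-1784894\right) = \frac{1363}{3} \left(-1784894\right) = - \frac{2432810522}{3}$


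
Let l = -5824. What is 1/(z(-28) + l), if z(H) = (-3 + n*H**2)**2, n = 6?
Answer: 1/22093577 ≈ 4.5262e-8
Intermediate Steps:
z(H) = (-3 + 6*H**2)**2
1/(z(-28) + l) = 1/(9*(-1 + 2*(-28)**2)**2 - 5824) = 1/(9*(-1 + 2*784)**2 - 5824) = 1/(9*(-1 + 1568)**2 - 5824) = 1/(9*1567**2 - 5824) = 1/(9*2455489 - 5824) = 1/(22099401 - 5824) = 1/22093577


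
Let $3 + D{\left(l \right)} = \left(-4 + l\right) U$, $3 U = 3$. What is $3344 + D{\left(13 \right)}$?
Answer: $3350$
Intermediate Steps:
$U = 1$ ($U = \frac{1}{3} \cdot 3 = 1$)
$D{\left(l \right)} = -7 + l$ ($D{\left(l \right)} = -3 + \left(-4 + l\right) 1 = -3 + \left(-4 + l\right) = -7 + l$)
$3344 + D{\left(13 \right)} = 3344 + \left(-7 + 13\right) = 3344 + 6 = 3350$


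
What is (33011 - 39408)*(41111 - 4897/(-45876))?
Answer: -12064826011801/45876 ≈ -2.6299e+8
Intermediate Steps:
(33011 - 39408)*(41111 - 4897/(-45876)) = -6397*(41111 - 4897*(-1/45876)) = -6397*(41111 + 4897/45876) = -6397*1886013133/45876 = -12064826011801/45876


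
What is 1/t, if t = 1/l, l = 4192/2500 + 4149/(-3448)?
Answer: 1020379/2155000 ≈ 0.47349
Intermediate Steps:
l = 1020379/2155000 (l = 4192*(1/2500) + 4149*(-1/3448) = 1048/625 - 4149/3448 = 1020379/2155000 ≈ 0.47349)
t = 2155000/1020379 (t = 1/(1020379/2155000) = 2155000/1020379 ≈ 2.1120)
1/t = 1/(2155000/1020379) = 1020379/2155000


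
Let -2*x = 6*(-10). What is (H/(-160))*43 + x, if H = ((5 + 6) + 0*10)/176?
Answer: 76757/2560 ≈ 29.983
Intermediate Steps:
x = 30 (x = -3*(-10) = -½*(-60) = 30)
H = 1/16 (H = (11 + 0)*(1/176) = 11*(1/176) = 1/16 ≈ 0.062500)
(H/(-160))*43 + x = ((1/16)/(-160))*43 + 30 = ((1/16)*(-1/160))*43 + 30 = -1/2560*43 + 30 = -43/2560 + 30 = 76757/2560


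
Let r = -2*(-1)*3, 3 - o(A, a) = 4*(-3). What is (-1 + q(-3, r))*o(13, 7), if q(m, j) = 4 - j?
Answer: -45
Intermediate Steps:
o(A, a) = 15 (o(A, a) = 3 - 4*(-3) = 3 - 1*(-12) = 3 + 12 = 15)
r = 6 (r = 2*3 = 6)
(-1 + q(-3, r))*o(13, 7) = (-1 + (4 - 1*6))*15 = (-1 + (4 - 6))*15 = (-1 - 2)*15 = -3*15 = -45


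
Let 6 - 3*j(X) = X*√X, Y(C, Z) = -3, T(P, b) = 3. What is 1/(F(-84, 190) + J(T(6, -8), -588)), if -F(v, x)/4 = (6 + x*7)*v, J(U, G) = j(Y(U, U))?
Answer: 448898/201509414407 - I*√3/201509414407 ≈ 2.2277e-6 - 8.5954e-12*I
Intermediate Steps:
j(X) = 2 - X^(3/2)/3 (j(X) = 2 - X*√X/3 = 2 - X^(3/2)/3)
J(U, G) = 2 + I*√3 (J(U, G) = 2 - (-1)*I*√3 = 2 + I*√3)
F(v, x) = -4*v*(6 + 7*x) (F(v, x) = -4*(6 + x*7)*v = -4*(6 + 7*x)*v = -4*v*(6 + 7*x))
1/(F(-84, 190) + J(T(6, -8), -588)) = 1/(-4*(-84)*(6 + 7*190) + (2 + I*√3)) = 1/(-4*(-84)*(6 + 1330) + (2 + I*√3)) = 1/(-4*(-84)*1336 + (2 + I*√3)) = 1/(448896 + (2 + I*√3)) = 1/(448898 + I*√3)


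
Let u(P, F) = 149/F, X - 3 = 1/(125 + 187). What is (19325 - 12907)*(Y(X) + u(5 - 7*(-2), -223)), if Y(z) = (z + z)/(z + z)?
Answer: 474932/223 ≈ 2129.7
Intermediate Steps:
X = 937/312 (X = 3 + 1/(125 + 187) = 3 + 1/312 = 937/312 ≈ 3.0032)
Y(z) = 1 (Y(z) = (2*z)/((2*z)) = (2*z)*(1/(2*z)) = 1)
(19325 - 12907)*(Y(X) + u(5 - 7*(-2), -223)) = (19325 - 12907)*(1 + 149/(-223)) = 6418*(1 + 149*(-1/223)) = 6418*(1 - 149/223) = 6418*(74/223) = 474932/223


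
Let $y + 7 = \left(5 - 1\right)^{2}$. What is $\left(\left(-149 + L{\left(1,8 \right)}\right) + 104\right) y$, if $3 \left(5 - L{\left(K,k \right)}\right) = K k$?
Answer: $-384$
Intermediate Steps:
$L{\left(K,k \right)} = 5 - \frac{K k}{3}$
$y = 9$ ($y = -7 + \left(5 - 1\right)^{2} = -7 + 4^{2} = -7 + 16 = 9$)
$\left(\left(-149 + L{\left(1,8 \right)}\right) + 104\right) y = \left(\left(-149 + \left(5 - \frac{1}{3} \cdot 8\right)\right) + 104\right) 9 = \left(\left(-149 + \left(5 - \frac{8}{3}\right)\right) + 104\right) 9 = \left(\left(-149 + \frac{7}{3}\right) + 104\right) 9 = \left(- \frac{440}{3} + 104\right) 9 = \left(- \frac{128}{3}\right) 9 = -384$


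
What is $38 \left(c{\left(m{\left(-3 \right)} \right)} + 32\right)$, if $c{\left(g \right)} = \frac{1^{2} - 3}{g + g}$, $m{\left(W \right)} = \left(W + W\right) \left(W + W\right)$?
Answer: $\frac{21869}{18} \approx 1214.9$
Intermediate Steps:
$m{\left(W \right)} = 4 W^{2}$ ($m{\left(W \right)} = 2 W 2 W = 4 W^{2}$)
$c{\left(g \right)} = - \frac{1}{g}$ ($c{\left(g \right)} = \frac{1 - 3}{2 g} = - 2 \frac{1}{2 g} = - \frac{1}{g}$)
$38 \left(c{\left(m{\left(-3 \right)} \right)} + 32\right) = 38 \left(- \frac{1}{4 \left(-3\right)^{2}} + 32\right) = 38 \left(- \frac{1}{4 \cdot 9} + 32\right) = 38 \left(- \frac{1}{36} + 32\right) = 38 \cdot \frac{1151}{36} = \frac{21869}{18}$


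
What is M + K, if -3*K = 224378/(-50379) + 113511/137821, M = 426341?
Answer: 1268663620046618/2975693211 ≈ 4.2634e+5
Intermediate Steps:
K = 3600775667/2975693211 (K = -(224378/(-50379) + 113511/137821)/3 = -(224378*(-1/50379) + 113511*(1/137821))/3 = -(-32054/7197 + 113511/137821)/3 = -⅓*(-3600775667/991897737) = 3600775667/2975693211 ≈ 1.2101)
M + K = 426341 + 3600775667/2975693211 = 1268663620046618/2975693211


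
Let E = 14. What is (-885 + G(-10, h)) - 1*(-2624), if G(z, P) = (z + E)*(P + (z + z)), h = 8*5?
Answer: 1819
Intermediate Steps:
h = 40
G(z, P) = (14 + z)*(P + 2*z) (G(z, P) = (z + 14)*(P + (z + z)) = (14 + z)*(P + 2*z))
(-885 + G(-10, h)) - 1*(-2624) = (-885 + (2*(-10)² + 14*40 + 28*(-10) + 40*(-10))) - 1*(-2624) = (-885 + (2*100 + 560 - 280 - 400)) + 2624 = (-885 + (200 + 560 - 280 - 400)) + 2624 = (-885 + 80) + 2624 = -805 + 2624 = 1819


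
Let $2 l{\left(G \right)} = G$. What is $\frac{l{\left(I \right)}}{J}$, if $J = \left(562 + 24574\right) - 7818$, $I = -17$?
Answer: $- \frac{17}{34636} \approx -0.00049082$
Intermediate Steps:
$l{\left(G \right)} = \frac{G}{2}$
$J = 17318$ ($J = 25136 - 7818 = 17318$)
$\frac{l{\left(I \right)}}{J} = \frac{\frac{1}{2} \left(-17\right)}{17318} = \left(- \frac{17}{2}\right) \frac{1}{17318} = - \frac{17}{34636}$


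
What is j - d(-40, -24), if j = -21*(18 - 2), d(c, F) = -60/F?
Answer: -677/2 ≈ -338.50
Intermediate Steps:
j = -336 (j = -21*16 = -336)
j - d(-40, -24) = -336 - (-60)/(-24) = -336 - (-60)*(-1)/24 = -336 - 1*5/2 = -336 - 5/2 = -677/2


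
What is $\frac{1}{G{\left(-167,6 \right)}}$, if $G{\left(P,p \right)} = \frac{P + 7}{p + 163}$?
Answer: $- \frac{169}{160} \approx -1.0562$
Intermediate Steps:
$G{\left(P,p \right)} = \frac{7 + P}{163 + p}$
$\frac{1}{G{\left(-167,6 \right)}} = \frac{1}{\frac{1}{163 + 6} \left(7 - 167\right)} = \frac{1}{\frac{1}{169} \left(-160\right)} = \frac{1}{- \frac{160}{169}} = - \frac{169}{160}$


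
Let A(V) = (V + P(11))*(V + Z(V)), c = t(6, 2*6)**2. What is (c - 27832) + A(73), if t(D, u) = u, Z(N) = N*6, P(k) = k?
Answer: 15236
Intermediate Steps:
Z(N) = 6*N
c = 144 (c = (2*6)**2 = 12**2 = 144)
A(V) = 7*V*(11 + V) (A(V) = (V + 11)*(V + 6*V) = (11 + V)*(7*V) = 7*V*(11 + V))
(c - 27832) + A(73) = (144 - 27832) + 7*73*(11 + 73) = -27688 + 7*73*84 = -27688 + 42924 = 15236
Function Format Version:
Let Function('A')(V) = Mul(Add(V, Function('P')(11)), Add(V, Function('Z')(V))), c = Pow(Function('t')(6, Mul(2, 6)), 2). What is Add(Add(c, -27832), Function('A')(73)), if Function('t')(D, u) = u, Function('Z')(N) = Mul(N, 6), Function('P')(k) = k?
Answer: 15236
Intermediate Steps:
Function('Z')(N) = Mul(6, N)
c = 144 (c = Pow(Mul(2, 6), 2) = Pow(12, 2) = 144)
Function('A')(V) = Mul(7, V, Add(11, V)) (Function('A')(V) = Mul(Add(V, 11), Add(V, Mul(6, V))) = Mul(Add(11, V), Mul(7, V)) = Mul(7, V, Add(11, V)))
Add(Add(c, -27832), Function('A')(73)) = Add(Add(144, -27832), Mul(7, 73, Add(11, 73))) = Add(-27688, Mul(7, 73, 84)) = Add(-27688, 42924) = 15236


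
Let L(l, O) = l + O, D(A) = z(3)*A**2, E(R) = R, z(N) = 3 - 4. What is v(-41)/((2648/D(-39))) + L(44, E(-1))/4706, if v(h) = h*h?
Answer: -6016095821/6230744 ≈ -965.55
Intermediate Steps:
z(N) = -1
D(A) = -A**2
v(h) = h**2
L(l, O) = O + l
v(-41)/((2648/D(-39))) + L(44, E(-1))/4706 = (-41)**2/((2648/((-1*(-39)**2)))) + (-1 + 44)/4706 = 1681/((2648/((-1*1521)))) + 43*(1/4706) = 1681/((2648/(-1521))) + 43/4706 = 1681/((2648*(-1/1521))) + 43/4706 = 1681/(-2648/1521) + 43/4706 = 1681*(-1521/2648) + 43/4706 = -2556801/2648 + 43/4706 = -6016095821/6230744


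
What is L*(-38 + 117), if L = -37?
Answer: -2923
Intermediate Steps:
L*(-38 + 117) = -37*(-38 + 117) = -37*79 = -2923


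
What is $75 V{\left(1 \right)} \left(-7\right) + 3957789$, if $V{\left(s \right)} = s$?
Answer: $3957264$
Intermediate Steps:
$75 V{\left(1 \right)} \left(-7\right) + 3957789 = 75 \cdot 1 \left(-7\right) + 3957789 = 75 \left(-7\right) + 3957789 = -525 + 3957789 = 3957264$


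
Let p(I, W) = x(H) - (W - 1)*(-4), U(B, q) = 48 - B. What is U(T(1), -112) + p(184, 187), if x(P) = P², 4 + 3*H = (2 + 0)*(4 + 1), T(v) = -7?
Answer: 803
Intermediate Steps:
H = 2 (H = -4/3 + ((2 + 0)*(4 + 1))/3 = -4/3 + (2*5)/3 = -4/3 + (⅓)*10 = -4/3 + 10/3 = 2)
p(I, W) = 4*W (p(I, W) = 2² - (W - 1)*(-4) = 4 - (-1 + W)*(-4) = 4 - (4 - 4*W) = 4 + (-4 + 4*W) = 4*W)
U(T(1), -112) + p(184, 187) = (48 - 1*(-7)) + 4*187 = (48 + 7) + 748 = 55 + 748 = 803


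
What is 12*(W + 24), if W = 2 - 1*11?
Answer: 180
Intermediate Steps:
W = -9 (W = 2 - 11 = -9)
12*(W + 24) = 12*(-9 + 24) = 12*15 = 180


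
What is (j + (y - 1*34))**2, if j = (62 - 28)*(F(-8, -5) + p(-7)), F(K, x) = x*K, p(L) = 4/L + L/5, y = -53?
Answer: 1781599681/1225 ≈ 1.4544e+6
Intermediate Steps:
p(L) = 4/L + L/5 (p(L) = 4/L + L*(1/5) = 4/L + L/5)
F(K, x) = K*x
j = 45254/35 (j = (62 - 28)*(-8*(-5) + (4/(-7) + (1/5)*(-7))) = 34*(40 + (4*(-1/7) - 7/5)) = 34*(40 + (-4/7 - 7/5)) = 34*(40 - 69/35) = 34*(1331/35) = 45254/35 ≈ 1293.0)
(j + (y - 1*34))**2 = (45254/35 + (-53 - 1*34))**2 = (45254/35 + (-53 - 34))**2 = (45254/35 - 87)**2 = (42209/35)**2 = 1781599681/1225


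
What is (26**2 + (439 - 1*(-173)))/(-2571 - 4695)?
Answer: -92/519 ≈ -0.17726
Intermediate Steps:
(26**2 + (439 - 1*(-173)))/(-2571 - 4695) = (676 + (439 + 173))/(-7266) = (676 + 612)*(-1/7266) = 1288*(-1/7266) = -92/519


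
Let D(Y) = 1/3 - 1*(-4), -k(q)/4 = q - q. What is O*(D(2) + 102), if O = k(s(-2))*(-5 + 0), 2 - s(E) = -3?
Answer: 0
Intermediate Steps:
s(E) = 5 (s(E) = 2 - 1*(-3) = 2 + 3 = 5)
k(q) = 0 (k(q) = -4*(q - q) = -4*0 = 0)
O = 0 (O = 0*(-5 + 0) = 0*(-5) = 0)
D(Y) = 13/3 (D(Y) = 1*(⅓) + 4 = ⅓ + 4 = 13/3)
O*(D(2) + 102) = 0*(13/3 + 102) = 0*(319/3) = 0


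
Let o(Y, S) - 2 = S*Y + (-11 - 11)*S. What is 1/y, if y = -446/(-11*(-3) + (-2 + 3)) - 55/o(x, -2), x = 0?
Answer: -782/11193 ≈ -0.069865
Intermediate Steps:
o(Y, S) = 2 - 22*S + S*Y (o(Y, S) = 2 + (S*Y + (-11 - 11)*S) = 2 + (S*Y - 22*S) = 2 + (-22*S + S*Y) = 2 - 22*S + S*Y)
y = -11193/782 (y = -446/(-11*(-3) + (-2 + 3)) - 55/(2 - 22*(-2) - 2*0) = -446/(33 + 1) - 55/(2 + 44 + 0) = -446/34 - 55/46 = -446*1/34 - 55*1/46 = -223/17 - 55/46 = -11193/782 ≈ -14.313)
1/y = 1/(-11193/782) = -782/11193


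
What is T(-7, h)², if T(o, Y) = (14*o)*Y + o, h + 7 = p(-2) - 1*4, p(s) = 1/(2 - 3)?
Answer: 1366561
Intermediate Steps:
p(s) = -1 (p(s) = 1/(-1) = -1)
h = -12 (h = -7 + (-1 - 1*4) = -7 + (-1 - 4) = -7 - 5 = -12)
T(o, Y) = o + 14*Y*o (T(o, Y) = 14*Y*o + o = o + 14*Y*o)
T(-7, h)² = (-7*(1 + 14*(-12)))² = (-7*(1 - 168))² = (-7*(-167))² = 1169² = 1366561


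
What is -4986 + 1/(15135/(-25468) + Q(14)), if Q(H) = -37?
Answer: -4773876154/957451 ≈ -4986.0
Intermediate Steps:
-4986 + 1/(15135/(-25468) + Q(14)) = -4986 + 1/(15135/(-25468) - 37) = -4986 + 1/(15135*(-1/25468) - 37) = -4986 + 1/(-15135/25468 - 37) = -4986 + 1/(-957451/25468) = -4986 - 25468/957451 = -4773876154/957451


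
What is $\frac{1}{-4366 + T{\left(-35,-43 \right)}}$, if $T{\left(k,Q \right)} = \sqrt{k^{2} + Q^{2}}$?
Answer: $- \frac{2183}{9529441} - \frac{\sqrt{3074}}{19058882} \approx -0.00023199$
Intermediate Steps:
$T{\left(k,Q \right)} = \sqrt{Q^{2} + k^{2}}$
$\frac{1}{-4366 + T{\left(-35,-43 \right)}} = \frac{1}{-4366 + \sqrt{\left(-43\right)^{2} + \left(-35\right)^{2}}} = \frac{1}{-4366 + \sqrt{1849 + 1225}} = \frac{1}{-4366 + \sqrt{3074}}$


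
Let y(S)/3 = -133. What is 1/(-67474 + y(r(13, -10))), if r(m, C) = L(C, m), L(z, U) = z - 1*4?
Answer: -1/67873 ≈ -1.4733e-5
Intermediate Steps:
L(z, U) = -4 + z (L(z, U) = z - 4 = -4 + z)
r(m, C) = -4 + C
y(S) = -399 (y(S) = 3*(-133) = -399)
1/(-67474 + y(r(13, -10))) = 1/(-67474 - 399) = 1/(-67873) = -1/67873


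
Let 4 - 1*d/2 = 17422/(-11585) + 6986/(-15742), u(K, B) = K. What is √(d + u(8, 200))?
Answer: 3*√18380556983353810/91185535 ≈ 4.4604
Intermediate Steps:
d = 1084674214/91185535 (d = 8 - 2*(17422/(-11585) + 6986/(-15742)) = 8 - 2*(17422*(-1/11585) + 6986*(-1/15742)) = 8 - 2*(-17422/11585 - 3493/7871) = 8 - 2*(-177594967/91185535) = 8 + 355189934/91185535 = 1084674214/91185535 ≈ 11.895)
√(d + u(8, 200)) = √(1084674214/91185535 + 8) = √(1814158494/91185535) = 3*√18380556983353810/91185535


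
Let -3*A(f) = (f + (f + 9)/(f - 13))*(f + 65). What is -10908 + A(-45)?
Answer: -307752/29 ≈ -10612.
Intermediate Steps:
A(f) = -(65 + f)*(f + (9 + f)/(-13 + f))/3 (A(f) = -(f + (f + 9)/(f - 13))*(f + 65)/3 = -(f + (9 + f)/(-13 + f))*(65 + f)/3 = -(65 + f)*(f + (9 + f)/(-13 + f))/3)
-10908 + A(-45) = -10908 + (-585 - 1*(-45)³ - 53*(-45)² + 771*(-45))/(3*(-13 - 45)) = -10908 + (⅓)*(-585 - 1*(-91125) - 53*2025 - 34695)/(-58) = -10908 + (⅓)*(-1/58)*(-585 + 91125 - 107325 - 34695) = -10908 + (⅓)*(-1/58)*(-51480) = -10908 + 8580/29 = -307752/29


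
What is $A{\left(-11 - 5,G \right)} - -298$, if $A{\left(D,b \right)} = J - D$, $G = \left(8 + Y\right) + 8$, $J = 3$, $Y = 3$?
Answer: $317$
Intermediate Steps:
$G = 19$ ($G = \left(8 + 3\right) + 8 = 11 + 8 = 19$)
$A{\left(D,b \right)} = 3 - D$
$A{\left(-11 - 5,G \right)} - -298 = \left(3 - \left(-11 - 5\right)\right) - -298 = \left(3 - -16\right) + 298 = \left(3 + 16\right) + 298 = 19 + 298 = 317$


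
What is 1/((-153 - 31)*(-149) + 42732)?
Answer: 1/70148 ≈ 1.4256e-5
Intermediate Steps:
1/((-153 - 31)*(-149) + 42732) = 1/(-184*(-149) + 42732) = 1/(27416 + 42732) = 1/70148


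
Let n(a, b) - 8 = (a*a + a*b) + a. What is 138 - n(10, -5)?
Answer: 70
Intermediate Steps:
n(a, b) = 8 + a + a² + a*b (n(a, b) = 8 + ((a*a + a*b) + a) = 8 + ((a² + a*b) + a) = 8 + (a + a² + a*b) = 8 + a + a² + a*b)
138 - n(10, -5) = 138 - (8 + 10 + 10² + 10*(-5)) = 138 - (8 + 10 + 100 - 50) = 138 - 1*68 = 138 - 68 = 70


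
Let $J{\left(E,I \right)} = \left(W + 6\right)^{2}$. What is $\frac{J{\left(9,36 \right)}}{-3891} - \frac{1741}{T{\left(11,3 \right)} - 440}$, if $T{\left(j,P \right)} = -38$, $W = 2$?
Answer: $\frac{6743639}{1859898} \approx 3.6258$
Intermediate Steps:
$J{\left(E,I \right)} = 64$ ($J{\left(E,I \right)} = \left(2 + 6\right)^{2} = 8^{2} = 64$)
$\frac{J{\left(9,36 \right)}}{-3891} - \frac{1741}{T{\left(11,3 \right)} - 440} = \frac{64}{-3891} - \frac{1741}{-38 - 440} = 64 \left(- \frac{1}{3891}\right) - \frac{1741}{-38 - 440} = - \frac{64}{3891} - \frac{1741}{-478} = - \frac{64}{3891} - - \frac{1741}{478} = - \frac{64}{3891} + \frac{1741}{478} = \frac{6743639}{1859898}$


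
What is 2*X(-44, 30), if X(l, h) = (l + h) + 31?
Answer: 34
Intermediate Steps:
X(l, h) = 31 + h + l (X(l, h) = (h + l) + 31 = 31 + h + l)
2*X(-44, 30) = 2*(31 + 30 - 44) = 2*17 = 34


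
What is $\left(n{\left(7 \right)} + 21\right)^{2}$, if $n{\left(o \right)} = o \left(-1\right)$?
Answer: $196$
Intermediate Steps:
$n{\left(o \right)} = - o$
$\left(n{\left(7 \right)} + 21\right)^{2} = \left(\left(-1\right) 7 + 21\right)^{2} = \left(-7 + 21\right)^{2} = 14^{2} = 196$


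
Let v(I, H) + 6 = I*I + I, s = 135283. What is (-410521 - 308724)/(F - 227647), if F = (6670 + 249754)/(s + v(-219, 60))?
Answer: 131635500655/41663469869 ≈ 3.1595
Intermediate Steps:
v(I, H) = -6 + I + I² (v(I, H) = -6 + (I*I + I) = -6 + (I² + I) = -6 + (I + I²) = -6 + I + I²)
F = 256424/183019 (F = (6670 + 249754)/(135283 + (-6 - 219 + (-219)²)) = 256424/(135283 + (-6 - 219 + 47961)) = 256424/(135283 + 47736) = 256424/183019 ≈ 1.4011)
(-410521 - 308724)/(F - 227647) = (-410521 - 308724)/(256424/183019 - 227647) = -719245/(-41663469869/183019) = -719245*(-183019/41663469869) = 131635500655/41663469869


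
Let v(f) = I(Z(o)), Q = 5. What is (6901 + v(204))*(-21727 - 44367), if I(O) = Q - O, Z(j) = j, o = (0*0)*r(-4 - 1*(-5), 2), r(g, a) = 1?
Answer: -456445164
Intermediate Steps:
o = 0 (o = (0*0)*1 = 0*1 = 0)
I(O) = 5 - O
v(f) = 5 (v(f) = 5 - 1*0 = 5 + 0 = 5)
(6901 + v(204))*(-21727 - 44367) = (6901 + 5)*(-21727 - 44367) = 6906*(-66094) = -456445164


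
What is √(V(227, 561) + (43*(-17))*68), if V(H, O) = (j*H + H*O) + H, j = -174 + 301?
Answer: 3*√11855 ≈ 326.64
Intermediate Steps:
j = 127
V(H, O) = 128*H + H*O (V(H, O) = (127*H + H*O) + H = 128*H + H*O)
√(V(227, 561) + (43*(-17))*68) = √(227*(128 + 561) + (43*(-17))*68) = √(227*689 - 731*68) = √(156403 - 49708) = √106695 = 3*√11855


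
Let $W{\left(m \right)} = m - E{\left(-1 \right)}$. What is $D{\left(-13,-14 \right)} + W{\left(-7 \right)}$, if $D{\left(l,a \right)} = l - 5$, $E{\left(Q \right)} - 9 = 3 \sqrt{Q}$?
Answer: $-34 - 3 i \approx -34.0 - 3.0 i$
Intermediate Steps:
$E{\left(Q \right)} = 9 + 3 \sqrt{Q}$
$D{\left(l,a \right)} = -5 + l$
$W{\left(m \right)} = -9 + m - 3 i$ ($W{\left(m \right)} = m - \left(9 + 3 \sqrt{-1}\right) = m - \left(9 + 3 i\right) = -9 + m - 3 i$)
$D{\left(-13,-14 \right)} + W{\left(-7 \right)} = \left(-5 - 13\right) - \left(16 + 3 i\right) = -18 - \left(16 + 3 i\right) = -34 - 3 i$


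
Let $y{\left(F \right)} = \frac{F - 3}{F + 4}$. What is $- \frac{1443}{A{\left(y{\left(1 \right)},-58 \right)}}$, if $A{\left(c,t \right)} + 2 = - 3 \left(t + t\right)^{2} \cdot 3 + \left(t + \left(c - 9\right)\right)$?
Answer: $\frac{7215}{605867} \approx 0.011909$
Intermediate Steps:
$y{\left(F \right)} = \frac{-3 + F}{4 + F}$
$A{\left(c,t \right)} = -11 + c + t - 36 t^{2}$ ($A{\left(c,t \right)} = -2 + \left(- 3 \left(t + t\right)^{2} \cdot 3 + \left(t + \left(c - 9\right)\right)\right) = -2 + \left(- 3 \left(2 t\right)^{2} \cdot 3 + \left(t + \left(-9 + c\right)\right)\right) = -2 + \left(- 3 \cdot 4 t^{2} \cdot 3 + \left(-9 + c + t\right)\right) = -2 + \left(- 12 t^{2} \cdot 3 + \left(-9 + c + t\right)\right) = -2 - \left(9 - c - t + 36 t^{2}\right) = -2 + \left(-9 + c + t - 36 t^{2}\right) = -11 + c + t - 36 t^{2}$)
$- \frac{1443}{A{\left(y{\left(1 \right)},-58 \right)}} = - \frac{1443}{-11 + \frac{-3 + 1}{4 + 1} - 58 - 36 \left(-58\right)^{2}} = - \frac{1443}{-11 + \frac{1}{5} \left(-2\right) - 58 - 121104} = - \frac{1443}{-11 - \frac{2}{5} - 58 - 121104} = - \frac{1443}{- \frac{605867}{5}} = \left(-1443\right) \left(- \frac{5}{605867}\right) = \frac{7215}{605867}$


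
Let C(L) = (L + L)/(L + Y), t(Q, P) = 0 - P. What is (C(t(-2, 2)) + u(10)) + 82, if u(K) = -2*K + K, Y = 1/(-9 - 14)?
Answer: 3476/47 ≈ 73.957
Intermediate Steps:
Y = -1/23 (Y = 1/(-23) = -1/23 ≈ -0.043478)
u(K) = -K
t(Q, P) = -P
C(L) = 2*L/(-1/23 + L) (C(L) = (L + L)/(L - 1/23) = (2*L)/(-1/23 + L) = 2*L/(-1/23 + L))
(C(t(-2, 2)) + u(10)) + 82 = (46*(-1*2)/(-1 + 23*(-1*2)) - 1*10) + 82 = (46*(-2)/(-1 + 23*(-2)) - 10) + 82 = (46*(-2)/(-1 - 46) - 10) + 82 = (46*(-2)/(-47) - 10) + 82 = (46*(-2)*(-1/47) - 10) + 82 = (92/47 - 10) + 82 = -378/47 + 82 = 3476/47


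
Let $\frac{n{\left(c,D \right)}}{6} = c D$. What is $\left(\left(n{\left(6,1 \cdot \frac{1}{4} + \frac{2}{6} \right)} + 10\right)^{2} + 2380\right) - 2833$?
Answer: $508$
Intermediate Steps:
$n{\left(c,D \right)} = 6 D c$ ($n{\left(c,D \right)} = 6 c D = 6 D c$)
$\left(\left(n{\left(6,1 \cdot \frac{1}{4} + \frac{2}{6} \right)} + 10\right)^{2} + 2380\right) - 2833 = \left(\left(6 \left(1 \cdot \frac{1}{4} + \frac{2}{6}\right) 6 + 10\right)^{2} + 2380\right) - 2833 = \left(\left(6 \left(1 \cdot \frac{1}{4} + 2 \cdot \frac{1}{6}\right) 6 + 10\right)^{2} + 2380\right) - 2833 = \left(\left(6 \left(\frac{1}{4} + \frac{1}{3}\right) 6 + 10\right)^{2} + 2380\right) - 2833 = \left(\left(6 \cdot \frac{7}{12} \cdot 6 + 10\right)^{2} + 2380\right) - 2833 = \left(\left(21 + 10\right)^{2} + 2380\right) - 2833 = \left(31^{2} + 2380\right) - 2833 = \left(961 + 2380\right) - 2833 = 3341 - 2833 = 508$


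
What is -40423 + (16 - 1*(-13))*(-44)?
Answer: -41699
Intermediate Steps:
-40423 + (16 - 1*(-13))*(-44) = -40423 + (16 + 13)*(-44) = -40423 + 29*(-44) = -40423 - 1276 = -41699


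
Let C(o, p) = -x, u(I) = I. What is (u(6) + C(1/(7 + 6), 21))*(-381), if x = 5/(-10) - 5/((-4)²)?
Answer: -41529/16 ≈ -2595.6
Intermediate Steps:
x = -13/16 (x = 5*(-⅒) - 5/16 = -½ - 5*1/16 = -½ - 5/16 = -13/16 ≈ -0.81250)
C(o, p) = 13/16 (C(o, p) = -1*(-13/16) = 13/16)
(u(6) + C(1/(7 + 6), 21))*(-381) = (6 + 13/16)*(-381) = (109/16)*(-381) = -41529/16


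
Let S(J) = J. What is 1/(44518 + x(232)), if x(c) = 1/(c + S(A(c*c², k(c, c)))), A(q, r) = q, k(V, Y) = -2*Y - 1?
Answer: 12487400/555914073201 ≈ 2.2463e-5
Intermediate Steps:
k(V, Y) = -1 - 2*Y
x(c) = 1/(c + c³) (x(c) = 1/(c + c*c²) = 1/(c + c³))
1/(44518 + x(232)) = 1/(44518 + 1/(232 + 232³)) = 1/(44518 + 1/(232 + 12487168)) = 1/(44518 + 1/12487400) = 1/(555914073201/12487400) = 12487400/555914073201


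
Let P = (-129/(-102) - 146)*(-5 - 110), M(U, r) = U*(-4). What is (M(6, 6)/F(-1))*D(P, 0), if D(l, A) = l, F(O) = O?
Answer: 6790980/17 ≈ 3.9947e+5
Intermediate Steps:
M(U, r) = -4*U
P = 565915/34 (P = (-129*(-1/102) - 146)*(-115) = (43/34 - 146)*(-115) = -4921/34*(-115) = 565915/34 ≈ 16645.)
(M(6, 6)/F(-1))*D(P, 0) = (-4*6/(-1))*(565915/34) = -24*(-1)*(565915/34) = 24*(565915/34) = 6790980/17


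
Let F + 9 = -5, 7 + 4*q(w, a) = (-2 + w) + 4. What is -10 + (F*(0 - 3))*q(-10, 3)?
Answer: -335/2 ≈ -167.50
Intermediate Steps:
q(w, a) = -5/4 + w/4 (q(w, a) = -7/4 + ((-2 + w) + 4)/4 = -7/4 + (2 + w)/4 = -7/4 + (½ + w/4) = -5/4 + w/4)
F = -14 (F = -9 - 5 = -14)
-10 + (F*(0 - 3))*q(-10, 3) = -10 + (-14*(0 - 3))*(-5/4 + (¼)*(-10)) = -10 + (-14*(-3))*(-5/4 - 5/2) = -10 + 42*(-15/4) = -10 - 315/2 = -335/2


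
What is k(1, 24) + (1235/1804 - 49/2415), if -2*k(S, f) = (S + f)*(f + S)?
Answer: -194080303/622380 ≈ -311.84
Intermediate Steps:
k(S, f) = -(S + f)**2/2 (k(S, f) = -(S + f)*(f + S)/2 = -(S + f)*(S + f)/2 = -(S + f)**2/2)
k(1, 24) + (1235/1804 - 49/2415) = -(1 + 24)**2/2 + (1235/1804 - 49/2415) = -1/2*25**2 + (1235*(1/1804) - 49*1/2415) = -1/2*625 + (1235/1804 - 7/345) = -625/2 + 413447/622380 = -194080303/622380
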